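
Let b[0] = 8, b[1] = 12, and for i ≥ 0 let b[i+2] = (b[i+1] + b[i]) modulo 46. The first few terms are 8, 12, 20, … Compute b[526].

b[0] = 8, b[1] = 12, b[2] = 20, b[3] = 32, b[4] = 6, b[5] = 38, b[6] = 44, b[7] = 36, b[8] = 34, b[9] = 24, b[10] = 12, b[11] = 36, b[12] = 2, b[13] = 38, b[14] = 40, b[15] = 32, b[16] = 26, b[17] = 12, b[18] = 38, b[19] = 4, b[20] = 42, b[21] = 0, b[22] = 42, b[23] = 42, b[24] = 38, b[25] = 34, b[26] = 26, b[27] = 14, b[28] = 40, b[29] = 8, b[30] = 2, b[31] = 10, b[32] = 12, b[33] = 22, b[34] = 34, b[35] = 10, b[36] = 44, b[37] = 8, b[38] = 6, b[39] = 14, b[40] = 20, b[41] = 34, b[42] = 8, b[43] = 42, b[44] = 4, b[45] = 0, b[46] = 4, b[47] = 4, b[48] = 8, b[49] = 12.
Since (b[48], b[49]) = (b[0], b[1]) = (8, 12) (two consecutive terms determine the rest), the sequence is periodic with period 48.
So b[526] = b[0 + ((526-0) mod 48)] = b[46] = 4.

4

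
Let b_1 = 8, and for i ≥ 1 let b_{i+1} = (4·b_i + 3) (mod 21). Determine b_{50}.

Listing terms: b_1 = 8, b_2 = 14, b_3 = 17, b_4 = 8.
The sequence repeats with period 3.
(50 - 1) mod 3 = 1, so b_{50} = b_2 = 14.

14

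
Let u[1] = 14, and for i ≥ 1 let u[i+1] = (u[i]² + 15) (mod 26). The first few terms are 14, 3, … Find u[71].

24

Listing terms: u[1] = 14, u[2] = 3, u[3] = 24, u[4] = 19, u[5] = 12, u[6] = 3.
Since u[6] = u[2] = 3, the sequence is eventually periodic: after a pre-period of length 1 it cycles with period 4.
For i ≥ 2, u[i] depends only on (i - 2) mod 4. (71 - 2) mod 4 = 1, so u[71] = u[3] = 24.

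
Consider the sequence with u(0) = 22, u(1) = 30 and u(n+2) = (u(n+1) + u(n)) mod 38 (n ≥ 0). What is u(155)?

u(0) = 22,  u(1) = 30,  u(2) = 14,  u(3) = 6,  u(4) = 20,  u(5) = 26,  u(6) = 8,  u(7) = 34,  u(8) = 4,  u(9) = 0,  u(10) = 4,  u(11) = 4,  u(12) = 8,  u(13) = 12,  u(14) = 20,  u(15) = 32,  u(16) = 14,  u(17) = 8,  u(18) = 22,  u(19) = 30.
The sequence repeats with period 18.
So u(155) = u(0 + ((155-0) mod 18)) = u(11) = 4.

4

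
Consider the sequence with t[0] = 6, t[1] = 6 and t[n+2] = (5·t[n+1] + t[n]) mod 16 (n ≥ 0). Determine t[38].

Computing terms: t[0] = 6; t[1] = 6; t[2] = 4; t[3] = 10; t[4] = 6; t[5] = 8; t[6] = 14; t[7] = 14; t[8] = 4; t[9] = 2; t[10] = 14; t[11] = 8; t[12] = 6; t[13] = 6.
The sequence repeats with period 12.
(38 - 0) mod 12 = 2, so t[38] = t[2] = 4.

4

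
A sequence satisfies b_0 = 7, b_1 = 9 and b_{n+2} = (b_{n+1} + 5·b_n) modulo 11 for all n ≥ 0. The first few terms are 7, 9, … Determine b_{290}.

b_0 = 7,  b_1 = 9,  b_2 = 0,  b_3 = 1,  b_4 = 1,  b_5 = 6,  b_6 = 0,  b_7 = 8,  b_8 = 8,  b_9 = 4,  b_{10} = 0,  b_{11} = 9,  b_{12} = 9,  b_{13} = 10,  b_{14} = 0,  b_{15} = 6,  b_{16} = 6,  b_{17} = 3,  b_{18} = 0,  b_{19} = 4,  b_{20} = 4,  b_{21} = 2,  b_{22} = 0,  b_{23} = 10,  b_{24} = 10,  b_{25} = 5,  b_{26} = 0,  b_{27} = 3,  b_{28} = 3,  b_{29} = 7,  b_{30} = 0,  b_{31} = 2,  b_{32} = 2,  b_{33} = 1,  b_{34} = 0,  b_{35} = 5,  b_{36} = 5,  b_{37} = 8,  b_{38} = 0,  b_{39} = 7,  b_{40} = 7,  b_{41} = 9.
Since (b_{40}, b_{41}) = (b_0, b_1) = (7, 9) (two consecutive terms determine the rest), the sequence is periodic with period 40.
(290 - 0) mod 40 = 10, so b_{290} = b_{10} = 0.

0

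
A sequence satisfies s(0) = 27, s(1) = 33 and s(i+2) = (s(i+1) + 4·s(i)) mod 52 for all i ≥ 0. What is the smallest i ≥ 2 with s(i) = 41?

8

s(0) = 27,  s(1) = 33,  s(2) = 37,  s(3) = 13,  s(4) = 5,  s(5) = 5,  s(6) = 25,  s(7) = 45,  s(8) = 41,  s(9) = 13,  s(10) = 21,  s(11) = 21,  s(12) = 1,  s(13) = 33,  s(14) = 37.
Since (s(13), s(14)) = (s(1), s(2)) = (33, 37) (two consecutive terms determine the rest), the sequence is eventually periodic: after a pre-period of length 1 it cycles with period 12.
The value 41 first appears (with i ≥ 2) at s(8).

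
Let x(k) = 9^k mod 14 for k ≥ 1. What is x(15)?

We have x(1) = 9,  x(2) = 11,  x(3) = 1,  x(4) = 9.
Since x(4) = x(1) = 9, the sequence is periodic with period 3.
So x(15) = x(1 + ((15-1) mod 3)) = x(3) = 1.

1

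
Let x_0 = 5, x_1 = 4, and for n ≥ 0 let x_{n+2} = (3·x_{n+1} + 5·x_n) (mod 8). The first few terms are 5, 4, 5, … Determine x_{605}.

x_0 = 5, x_1 = 4, x_2 = 5, x_3 = 3, x_4 = 2, x_5 = 5, x_6 = 1, x_7 = 4, x_8 = 1, x_9 = 7, x_{10} = 2, x_{11} = 1, x_{12} = 5, x_{13} = 4.
The sequence repeats with period 12.
(605 - 0) mod 12 = 5, so x_{605} = x_5 = 5.

5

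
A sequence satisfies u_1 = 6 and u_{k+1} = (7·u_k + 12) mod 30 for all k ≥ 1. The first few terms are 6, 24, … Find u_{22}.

24

Listing terms: u_1 = 6, u_2 = 24, u_3 = 0, u_4 = 12, u_5 = 6.
Since u_5 = u_1 = 6, the sequence is periodic with period 4.
So u_{22} = u_{1 + ((22-1) mod 4)} = u_2 = 24.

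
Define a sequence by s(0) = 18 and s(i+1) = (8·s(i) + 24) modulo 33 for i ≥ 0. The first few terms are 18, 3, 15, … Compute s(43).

Computing terms: s(0) = 18; s(1) = 3; s(2) = 15; s(3) = 12; s(4) = 21; s(5) = 27; s(6) = 9; s(7) = 30; s(8) = 0; s(9) = 24; s(10) = 18.
The sequence repeats with period 10.
So s(43) = s(0 + ((43-0) mod 10)) = s(3) = 12.

12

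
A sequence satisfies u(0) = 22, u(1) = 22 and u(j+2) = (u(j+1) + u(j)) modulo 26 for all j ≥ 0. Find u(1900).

We have u(0) = 22, u(1) = 22, u(2) = 18, u(3) = 14, u(4) = 6, u(5) = 20, u(6) = 0, u(7) = 20, u(8) = 20, u(9) = 14, u(10) = 8, u(11) = 22, u(12) = 4, u(13) = 0, u(14) = 4, u(15) = 4, u(16) = 8, u(17) = 12, u(18) = 20, u(19) = 6, u(20) = 0, u(21) = 6, u(22) = 6, u(23) = 12, u(24) = 18, u(25) = 4, u(26) = 22, u(27) = 0, u(28) = 22, u(29) = 22.
Since (u(28), u(29)) = (u(0), u(1)) = (22, 22) (two consecutive terms determine the rest), the sequence is periodic with period 28.
So u(1900) = u(0 + ((1900-0) mod 28)) = u(24) = 18.

18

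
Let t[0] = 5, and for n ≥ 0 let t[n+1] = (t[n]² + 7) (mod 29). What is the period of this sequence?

7

We have t[0] = 5,  t[1] = 3,  t[2] = 16,  t[3] = 2,  t[4] = 11,  t[5] = 12,  t[6] = 6,  t[7] = 14,  t[8] = 0,  t[9] = 7,  t[10] = 27,  t[11] = 11.
Since t[11] = t[4] = 11, the sequence is eventually periodic: after a pre-period of length 4 it cycles with period 7.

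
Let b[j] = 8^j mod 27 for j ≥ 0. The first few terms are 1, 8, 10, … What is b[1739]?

We have b[0] = 1, b[1] = 8, b[2] = 10, b[3] = 26, b[4] = 19, b[5] = 17, b[6] = 1.
The sequence repeats with period 6.
So b[1739] = b[0 + ((1739-0) mod 6)] = b[5] = 17.

17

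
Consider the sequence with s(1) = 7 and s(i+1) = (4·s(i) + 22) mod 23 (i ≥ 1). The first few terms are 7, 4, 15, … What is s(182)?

Computing terms: s(1) = 7; s(2) = 4; s(3) = 15; s(4) = 13; s(5) = 5; s(6) = 19; s(7) = 6; s(8) = 0; s(9) = 22; s(10) = 18; s(11) = 2; s(12) = 7.
The sequence repeats with period 11.
So s(182) = s(1 + ((182-1) mod 11)) = s(6) = 19.

19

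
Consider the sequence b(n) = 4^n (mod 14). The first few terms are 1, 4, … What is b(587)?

2

Listing terms: b(0) = 1,  b(1) = 4,  b(2) = 2,  b(3) = 8,  b(4) = 4.
Since b(4) = b(1) = 4, the sequence is eventually periodic: after a pre-period of length 1 it cycles with period 3.
For n ≥ 1, b(n) depends only on (n - 1) mod 3. (587 - 1) mod 3 = 1, so b(587) = b(2) = 2.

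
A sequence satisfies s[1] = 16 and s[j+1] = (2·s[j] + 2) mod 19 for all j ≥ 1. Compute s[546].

4

We have s[1] = 16; s[2] = 15; s[3] = 13; s[4] = 9; s[5] = 1; s[6] = 4; s[7] = 10; s[8] = 3; s[9] = 8; s[10] = 18; s[11] = 0; s[12] = 2; s[13] = 6; s[14] = 14; s[15] = 11; s[16] = 5; s[17] = 12; s[18] = 7; s[19] = 16.
Since s[19] = s[1] = 16, the sequence is periodic with period 18.
So s[546] = s[1 + ((546-1) mod 18)] = s[6] = 4.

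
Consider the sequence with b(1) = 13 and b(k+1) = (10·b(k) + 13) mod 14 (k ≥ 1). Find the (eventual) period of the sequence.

b(1) = 13; b(2) = 3; b(3) = 1; b(4) = 9; b(5) = 5; b(6) = 7; b(7) = 13.
The sequence repeats with period 6.

6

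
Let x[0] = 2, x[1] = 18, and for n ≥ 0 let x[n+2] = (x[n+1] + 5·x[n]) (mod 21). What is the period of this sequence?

Listing terms: x[0] = 2, x[1] = 18, x[2] = 7, x[3] = 13, x[4] = 6, x[5] = 8, x[6] = 17, x[7] = 15, x[8] = 16, x[9] = 7, x[10] = 3, x[11] = 17, x[12] = 11, x[13] = 12, x[14] = 4, x[15] = 1, x[16] = 0, x[17] = 5, x[18] = 5, x[19] = 9, x[20] = 13, x[21] = 16, x[22] = 18, x[23] = 14, x[24] = 20, x[25] = 6, x[26] = 1, x[27] = 10, x[28] = 15, x[29] = 2, x[30] = 14, x[31] = 3, x[32] = 10, x[33] = 4, x[34] = 12, x[35] = 11, x[36] = 8, x[37] = 0, x[38] = 19, x[39] = 19, x[40] = 9, x[41] = 20, x[42] = 2, x[43] = 18.
The sequence repeats with period 42.

42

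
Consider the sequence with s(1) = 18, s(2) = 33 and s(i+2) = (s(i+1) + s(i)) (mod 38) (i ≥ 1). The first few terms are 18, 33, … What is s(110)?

33

Computing terms: s(1) = 18; s(2) = 33; s(3) = 13; s(4) = 8; s(5) = 21; s(6) = 29; s(7) = 12; s(8) = 3; s(9) = 15; s(10) = 18; s(11) = 33.
Since (s(10), s(11)) = (s(1), s(2)) = (18, 33) (two consecutive terms determine the rest), the sequence is periodic with period 9.
(110 - 1) mod 9 = 1, so s(110) = s(2) = 33.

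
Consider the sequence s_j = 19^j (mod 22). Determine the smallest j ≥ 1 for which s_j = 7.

9

Listing terms: s_0 = 1; s_1 = 19; s_2 = 9; s_3 = 17; s_4 = 15; s_5 = 21; s_6 = 3; s_7 = 13; s_8 = 5; s_9 = 7; s_{10} = 1.
The sequence repeats with period 10.
The value 7 first appears (with j ≥ 1) at s_9.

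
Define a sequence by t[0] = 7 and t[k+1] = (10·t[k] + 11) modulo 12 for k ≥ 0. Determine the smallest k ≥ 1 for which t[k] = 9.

1

t[0] = 7, t[1] = 9, t[2] = 5, t[3] = 1, t[4] = 9.
Since t[4] = t[1] = 9, the sequence is eventually periodic: after a pre-period of length 1 it cycles with period 3.
The value 9 first appears (with k ≥ 1) at t[1].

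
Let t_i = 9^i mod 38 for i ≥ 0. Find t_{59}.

We have t_0 = 1; t_1 = 9; t_2 = 5; t_3 = 7; t_4 = 25; t_5 = 35; t_6 = 11; t_7 = 23; t_8 = 17; t_9 = 1.
Since t_9 = t_0 = 1, the sequence is periodic with period 9.
(59 - 0) mod 9 = 5, so t_{59} = t_5 = 35.

35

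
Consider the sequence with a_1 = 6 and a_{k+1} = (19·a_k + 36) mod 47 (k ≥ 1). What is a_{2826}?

27

a_1 = 6,  a_2 = 9,  a_3 = 19,  a_4 = 21,  a_5 = 12,  a_6 = 29,  a_7 = 23,  a_8 = 3,  a_9 = 46,  a_{10} = 17,  a_{11} = 30,  a_{12} = 42,  a_{13} = 35,  a_{14} = 43,  a_{15} = 7,  a_{16} = 28,  a_{17} = 4,  a_{18} = 18,  a_{19} = 2,  a_{20} = 27,  a_{21} = 32,  a_{22} = 33,  a_{23} = 5,  a_{24} = 37,  a_{25} = 34,  a_{26} = 24,  a_{27} = 22,  a_{28} = 31,  a_{29} = 14,  a_{30} = 20,  a_{31} = 40,  a_{32} = 44,  a_{33} = 26,  a_{34} = 13,  a_{35} = 1,  a_{36} = 8,  a_{37} = 0,  a_{38} = 36,  a_{39} = 15,  a_{40} = 39,  a_{41} = 25,  a_{42} = 41,  a_{43} = 16,  a_{44} = 11,  a_{45} = 10,  a_{46} = 38,  a_{47} = 6.
The sequence repeats with period 46.
(2826 - 1) mod 46 = 19, so a_{2826} = a_{20} = 27.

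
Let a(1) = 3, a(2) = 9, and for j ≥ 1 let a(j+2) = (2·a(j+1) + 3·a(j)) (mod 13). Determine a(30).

a(1) = 3,  a(2) = 9,  a(3) = 1,  a(4) = 3,  a(5) = 9.
The sequence repeats with period 3.
(30 - 1) mod 3 = 2, so a(30) = a(3) = 1.

1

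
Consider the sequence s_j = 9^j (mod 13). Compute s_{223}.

9

Listing terms: s_0 = 1, s_1 = 9, s_2 = 3, s_3 = 1.
The sequence repeats with period 3.
So s_{223} = s_{0 + ((223-0) mod 3)} = s_1 = 9.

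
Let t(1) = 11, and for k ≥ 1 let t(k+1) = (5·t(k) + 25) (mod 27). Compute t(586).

17

Computing terms: t(1) = 11; t(2) = 26; t(3) = 20; t(4) = 17; t(5) = 2; t(6) = 8; t(7) = 11.
Since t(7) = t(1) = 11, the sequence is periodic with period 6.
(586 - 1) mod 6 = 3, so t(586) = t(4) = 17.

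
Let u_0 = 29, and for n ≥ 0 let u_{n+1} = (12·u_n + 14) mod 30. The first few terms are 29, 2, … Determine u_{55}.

u_0 = 29,  u_1 = 2,  u_2 = 8,  u_3 = 20,  u_4 = 14,  u_5 = 2.
Since u_5 = u_1 = 2, the sequence is eventually periodic: after a pre-period of length 1 it cycles with period 4.
For n ≥ 1, u_n depends only on (n - 1) mod 4. (55 - 1) mod 4 = 2, so u_{55} = u_3 = 20.

20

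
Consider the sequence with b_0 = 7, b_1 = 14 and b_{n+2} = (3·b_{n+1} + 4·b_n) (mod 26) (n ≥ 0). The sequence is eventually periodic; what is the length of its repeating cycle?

6

Listing terms: b_0 = 7; b_1 = 14; b_2 = 18; b_3 = 6; b_4 = 12; b_5 = 8; b_6 = 20; b_7 = 14; b_8 = 18.
Since (b_7, b_8) = (b_1, b_2) = (14, 18) (two consecutive terms determine the rest), the sequence is eventually periodic: after a pre-period of length 1 it cycles with period 6.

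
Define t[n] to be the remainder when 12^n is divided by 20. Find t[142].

4

Listing terms: t[1] = 12; t[2] = 4; t[3] = 8; t[4] = 16; t[5] = 12.
The sequence repeats with period 4.
(142 - 1) mod 4 = 1, so t[142] = t[2] = 4.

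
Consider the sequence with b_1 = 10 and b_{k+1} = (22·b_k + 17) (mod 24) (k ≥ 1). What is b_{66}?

11

Listing terms: b_1 = 10; b_2 = 21; b_3 = 23; b_4 = 19; b_5 = 3; b_6 = 11; b_7 = 19.
Since b_7 = b_4 = 19, the sequence is eventually periodic: after a pre-period of length 3 it cycles with period 3.
For k ≥ 4, b_k depends only on (k - 4) mod 3. (66 - 4) mod 3 = 2, so b_{66} = b_6 = 11.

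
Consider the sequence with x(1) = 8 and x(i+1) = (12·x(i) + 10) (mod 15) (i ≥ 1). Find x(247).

7

Computing terms: x(1) = 8, x(2) = 1, x(3) = 7, x(4) = 4, x(5) = 13, x(6) = 1.
Since x(6) = x(2) = 1, the sequence is eventually periodic: after a pre-period of length 1 it cycles with period 4.
For i ≥ 2, x(i) depends only on (i - 2) mod 4. (247 - 2) mod 4 = 1, so x(247) = x(3) = 7.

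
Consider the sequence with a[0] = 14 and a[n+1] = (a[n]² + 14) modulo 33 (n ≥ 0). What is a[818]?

26

Computing terms: a[0] = 14,  a[1] = 12,  a[2] = 26,  a[3] = 30,  a[4] = 23,  a[5] = 15,  a[6] = 8,  a[7] = 12.
Since a[7] = a[1] = 12, the sequence is eventually periodic: after a pre-period of length 1 it cycles with period 6.
For n ≥ 1, a[n] depends only on (n - 1) mod 6. (818 - 1) mod 6 = 1, so a[818] = a[2] = 26.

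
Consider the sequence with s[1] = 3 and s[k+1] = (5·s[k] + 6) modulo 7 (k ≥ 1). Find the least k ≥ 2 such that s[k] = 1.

Computing terms: s[1] = 3, s[2] = 0, s[3] = 6, s[4] = 1, s[5] = 4, s[6] = 5, s[7] = 3.
The sequence repeats with period 6.
The value 1 first appears (with k ≥ 2) at s[4].

4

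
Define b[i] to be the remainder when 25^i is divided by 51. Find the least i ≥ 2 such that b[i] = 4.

Computing terms: b[1] = 25, b[2] = 13, b[3] = 19, b[4] = 16, b[5] = 43, b[6] = 4, b[7] = 49, b[8] = 1, b[9] = 25.
The sequence repeats with period 8.
The value 4 first appears (with i ≥ 2) at b[6].

6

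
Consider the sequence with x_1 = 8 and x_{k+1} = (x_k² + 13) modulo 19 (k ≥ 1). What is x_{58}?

14

Computing terms: x_1 = 8, x_2 = 1, x_3 = 14, x_4 = 0, x_5 = 13, x_6 = 11, x_7 = 1.
Since x_7 = x_2 = 1, the sequence is eventually periodic: after a pre-period of length 1 it cycles with period 5.
For k ≥ 2, x_k depends only on (k - 2) mod 5. (58 - 2) mod 5 = 1, so x_{58} = x_3 = 14.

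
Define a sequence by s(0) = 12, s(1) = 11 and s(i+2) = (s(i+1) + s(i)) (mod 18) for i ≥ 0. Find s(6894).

We have s(0) = 12, s(1) = 11, s(2) = 5, s(3) = 16, s(4) = 3, s(5) = 1, s(6) = 4, s(7) = 5, s(8) = 9, s(9) = 14, s(10) = 5, s(11) = 1, s(12) = 6, s(13) = 7, s(14) = 13, s(15) = 2, s(16) = 15, s(17) = 17, s(18) = 14, s(19) = 13, s(20) = 9, s(21) = 4, s(22) = 13, s(23) = 17, s(24) = 12, s(25) = 11.
The sequence repeats with period 24.
So s(6894) = s(0 + ((6894-0) mod 24)) = s(6) = 4.

4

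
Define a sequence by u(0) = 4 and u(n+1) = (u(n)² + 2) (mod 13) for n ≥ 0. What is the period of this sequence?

u(0) = 4, u(1) = 5, u(2) = 1, u(3) = 3, u(4) = 11, u(5) = 6, u(6) = 12, u(7) = 3.
Since u(7) = u(3) = 3, the sequence is eventually periodic: after a pre-period of length 3 it cycles with period 4.

4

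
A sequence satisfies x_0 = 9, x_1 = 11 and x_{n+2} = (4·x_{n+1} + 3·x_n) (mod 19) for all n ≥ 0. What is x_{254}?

14

We have x_0 = 9, x_1 = 11, x_2 = 14, x_3 = 13, x_4 = 18, x_5 = 16, x_6 = 4, x_7 = 7, x_8 = 2, x_9 = 10, x_{10} = 8, x_{11} = 5, x_{12} = 6, x_{13} = 1, x_{14} = 3, x_{15} = 15, x_{16} = 12, x_{17} = 17, x_{18} = 9, x_{19} = 11.
Since (x_{18}, x_{19}) = (x_0, x_1) = (9, 11) (two consecutive terms determine the rest), the sequence is periodic with period 18.
(254 - 0) mod 18 = 2, so x_{254} = x_2 = 14.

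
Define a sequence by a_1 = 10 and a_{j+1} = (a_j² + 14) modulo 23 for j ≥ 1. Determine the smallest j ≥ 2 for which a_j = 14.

7

Computing terms: a_1 = 10,  a_2 = 22,  a_3 = 15,  a_4 = 9,  a_5 = 3,  a_6 = 0,  a_7 = 14,  a_8 = 3.
Since a_8 = a_5 = 3, the sequence is eventually periodic: after a pre-period of length 4 it cycles with period 3.
The value 14 first appears (with j ≥ 2) at a_7.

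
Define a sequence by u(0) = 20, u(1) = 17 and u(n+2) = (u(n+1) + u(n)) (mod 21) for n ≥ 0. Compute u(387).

12

Listing terms: u(0) = 20,  u(1) = 17,  u(2) = 16,  u(3) = 12,  u(4) = 7,  u(5) = 19,  u(6) = 5,  u(7) = 3,  u(8) = 8,  u(9) = 11,  u(10) = 19,  u(11) = 9,  u(12) = 7,  u(13) = 16,  u(14) = 2,  u(15) = 18,  u(16) = 20,  u(17) = 17.
Since (u(16), u(17)) = (u(0), u(1)) = (20, 17) (two consecutive terms determine the rest), the sequence is periodic with period 16.
(387 - 0) mod 16 = 3, so u(387) = u(3) = 12.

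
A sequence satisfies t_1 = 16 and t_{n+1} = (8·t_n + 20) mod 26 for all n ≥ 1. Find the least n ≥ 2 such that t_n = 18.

Listing terms: t_1 = 16; t_2 = 18; t_3 = 8; t_4 = 6; t_5 = 16.
The sequence repeats with period 4.
The value 18 first appears (with n ≥ 2) at t_2.

2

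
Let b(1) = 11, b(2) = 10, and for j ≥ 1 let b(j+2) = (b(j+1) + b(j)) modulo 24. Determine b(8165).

4

b(1) = 11, b(2) = 10, b(3) = 21, b(4) = 7, b(5) = 4, b(6) = 11, b(7) = 15, b(8) = 2, b(9) = 17, b(10) = 19, b(11) = 12, b(12) = 7, b(13) = 19, b(14) = 2, b(15) = 21, b(16) = 23, b(17) = 20, b(18) = 19, b(19) = 15, b(20) = 10, b(21) = 1, b(22) = 11, b(23) = 12, b(24) = 23, b(25) = 11, b(26) = 10.
Since (b(25), b(26)) = (b(1), b(2)) = (11, 10) (two consecutive terms determine the rest), the sequence is periodic with period 24.
So b(8165) = b(1 + ((8165-1) mod 24)) = b(5) = 4.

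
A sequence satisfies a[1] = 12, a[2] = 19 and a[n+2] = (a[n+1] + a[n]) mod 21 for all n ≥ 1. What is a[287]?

Computing terms: a[1] = 12, a[2] = 19, a[3] = 10, a[4] = 8, a[5] = 18, a[6] = 5, a[7] = 2, a[8] = 7, a[9] = 9, a[10] = 16, a[11] = 4, a[12] = 20, a[13] = 3, a[14] = 2, a[15] = 5, a[16] = 7, a[17] = 12, a[18] = 19.
Since (a[17], a[18]) = (a[1], a[2]) = (12, 19) (two consecutive terms determine the rest), the sequence is periodic with period 16.
(287 - 1) mod 16 = 14, so a[287] = a[15] = 5.

5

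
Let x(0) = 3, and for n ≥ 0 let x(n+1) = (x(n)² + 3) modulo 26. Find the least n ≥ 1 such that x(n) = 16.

We have x(0) = 3,  x(1) = 12,  x(2) = 17,  x(3) = 6,  x(4) = 13,  x(5) = 16,  x(6) = 25,  x(7) = 4,  x(8) = 19,  x(9) = 0,  x(10) = 3.
The sequence repeats with period 10.
The value 16 first appears (with n ≥ 1) at x(5).

5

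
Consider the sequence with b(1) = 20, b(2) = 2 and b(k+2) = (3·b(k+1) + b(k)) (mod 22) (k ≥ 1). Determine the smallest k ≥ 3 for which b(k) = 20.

6

We have b(1) = 20, b(2) = 2, b(3) = 4, b(4) = 14, b(5) = 2, b(6) = 20, b(7) = 18, b(8) = 8, b(9) = 20, b(10) = 2.
Since (b(9), b(10)) = (b(1), b(2)) = (20, 2) (two consecutive terms determine the rest), the sequence is periodic with period 8.
The value 20 first appears (with k ≥ 3) at b(6).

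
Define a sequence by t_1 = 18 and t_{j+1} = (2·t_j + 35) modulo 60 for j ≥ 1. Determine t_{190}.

Computing terms: t_1 = 18, t_2 = 11, t_3 = 57, t_4 = 29, t_5 = 33, t_6 = 41, t_7 = 57.
Since t_7 = t_3 = 57, the sequence is eventually periodic: after a pre-period of length 2 it cycles with period 4.
For j ≥ 3, t_j depends only on (j - 3) mod 4. (190 - 3) mod 4 = 3, so t_{190} = t_6 = 41.

41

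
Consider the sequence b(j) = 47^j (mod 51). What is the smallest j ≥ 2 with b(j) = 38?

3

b(1) = 47; b(2) = 16; b(3) = 38; b(4) = 1; b(5) = 47.
The sequence repeats with period 4.
The value 38 first appears (with j ≥ 2) at b(3).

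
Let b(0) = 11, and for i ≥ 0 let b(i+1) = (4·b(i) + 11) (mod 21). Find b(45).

11

b(0) = 11; b(1) = 13; b(2) = 0; b(3) = 11.
The sequence repeats with period 3.
So b(45) = b(0 + ((45-0) mod 3)) = b(0) = 11.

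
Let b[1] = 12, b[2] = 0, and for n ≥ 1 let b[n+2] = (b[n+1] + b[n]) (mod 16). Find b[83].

8

We have b[1] = 12, b[2] = 0, b[3] = 12, b[4] = 12, b[5] = 8, b[6] = 4, b[7] = 12, b[8] = 0.
Since (b[7], b[8]) = (b[1], b[2]) = (12, 0) (two consecutive terms determine the rest), the sequence is periodic with period 6.
(83 - 1) mod 6 = 4, so b[83] = b[5] = 8.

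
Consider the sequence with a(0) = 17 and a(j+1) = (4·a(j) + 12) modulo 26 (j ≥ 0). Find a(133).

2

Computing terms: a(0) = 17, a(1) = 2, a(2) = 20, a(3) = 14, a(4) = 16, a(5) = 24, a(6) = 4, a(7) = 2.
Since a(7) = a(1) = 2, the sequence is eventually periodic: after a pre-period of length 1 it cycles with period 6.
For j ≥ 1, a(j) depends only on (j - 1) mod 6. (133 - 1) mod 6 = 0, so a(133) = a(1) = 2.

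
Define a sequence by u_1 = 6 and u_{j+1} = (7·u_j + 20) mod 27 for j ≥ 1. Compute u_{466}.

Listing terms: u_1 = 6, u_2 = 8, u_3 = 22, u_4 = 12, u_5 = 23, u_6 = 19, u_7 = 18, u_8 = 11, u_9 = 16, u_{10} = 24, u_{11} = 26, u_{12} = 13, u_{13} = 3, u_{14} = 14, u_{15} = 10, u_{16} = 9, u_{17} = 2, u_{18} = 7, u_{19} = 15, u_{20} = 17, u_{21} = 4, u_{22} = 21, u_{23} = 5, u_{24} = 1, u_{25} = 0, u_{26} = 20, u_{27} = 25, u_{28} = 6.
Since u_{28} = u_1 = 6, the sequence is periodic with period 27.
(466 - 1) mod 27 = 6, so u_{466} = u_7 = 18.

18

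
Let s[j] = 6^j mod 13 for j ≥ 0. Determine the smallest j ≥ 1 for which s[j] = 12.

6

We have s[0] = 1,  s[1] = 6,  s[2] = 10,  s[3] = 8,  s[4] = 9,  s[5] = 2,  s[6] = 12,  s[7] = 7,  s[8] = 3,  s[9] = 5,  s[10] = 4,  s[11] = 11,  s[12] = 1.
Since s[12] = s[0] = 1, the sequence is periodic with period 12.
The value 12 first appears (with j ≥ 1) at s[6].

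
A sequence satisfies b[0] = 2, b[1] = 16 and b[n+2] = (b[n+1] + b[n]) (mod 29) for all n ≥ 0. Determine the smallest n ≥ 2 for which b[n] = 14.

We have b[0] = 2, b[1] = 16, b[2] = 18, b[3] = 5, b[4] = 23, b[5] = 28, b[6] = 22, b[7] = 21, b[8] = 14, b[9] = 6, b[10] = 20, b[11] = 26, b[12] = 17, b[13] = 14, b[14] = 2, b[15] = 16.
Since (b[14], b[15]) = (b[0], b[1]) = (2, 16) (two consecutive terms determine the rest), the sequence is periodic with period 14.
The value 14 first appears (with n ≥ 2) at b[8].

8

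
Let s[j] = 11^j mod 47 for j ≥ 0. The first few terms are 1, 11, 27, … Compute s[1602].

4

Listing terms: s[0] = 1,  s[1] = 11,  s[2] = 27,  s[3] = 15,  s[4] = 24,  s[5] = 29,  s[6] = 37,  s[7] = 31,  s[8] = 12,  s[9] = 38,  s[10] = 42,  s[11] = 39,  s[12] = 6,  s[13] = 19,  s[14] = 21,  s[15] = 43,  s[16] = 3,  s[17] = 33,  s[18] = 34,  s[19] = 45,  s[20] = 25,  s[21] = 40,  s[22] = 17,  s[23] = 46,  s[24] = 36,  s[25] = 20,  s[26] = 32,  s[27] = 23,  s[28] = 18,  s[29] = 10,  s[30] = 16,  s[31] = 35,  s[32] = 9,  s[33] = 5,  s[34] = 8,  s[35] = 41,  s[36] = 28,  s[37] = 26,  s[38] = 4,  s[39] = 44,  s[40] = 14,  s[41] = 13,  s[42] = 2,  s[43] = 22,  s[44] = 7,  s[45] = 30,  s[46] = 1.
The sequence repeats with period 46.
(1602 - 0) mod 46 = 38, so s[1602] = s[38] = 4.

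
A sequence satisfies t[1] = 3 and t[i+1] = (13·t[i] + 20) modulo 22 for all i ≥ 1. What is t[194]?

t[1] = 3,  t[2] = 15,  t[3] = 17,  t[4] = 21,  t[5] = 7,  t[6] = 1,  t[7] = 11,  t[8] = 9,  t[9] = 5,  t[10] = 19,  t[11] = 3.
Since t[11] = t[1] = 3, the sequence is periodic with period 10.
So t[194] = t[1 + ((194-1) mod 10)] = t[4] = 21.

21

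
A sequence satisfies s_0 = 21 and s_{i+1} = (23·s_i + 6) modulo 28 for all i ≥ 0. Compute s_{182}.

25

Computing terms: s_0 = 21; s_1 = 13; s_2 = 25; s_3 = 21.
The sequence repeats with period 3.
(182 - 0) mod 3 = 2, so s_{182} = s_2 = 25.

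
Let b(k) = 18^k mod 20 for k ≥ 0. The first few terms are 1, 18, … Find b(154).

4

Computing terms: b(0) = 1,  b(1) = 18,  b(2) = 4,  b(3) = 12,  b(4) = 16,  b(5) = 8,  b(6) = 4.
Since b(6) = b(2) = 4, the sequence is eventually periodic: after a pre-period of length 2 it cycles with period 4.
For k ≥ 2, b(k) depends only on (k - 2) mod 4. (154 - 2) mod 4 = 0, so b(154) = b(2) = 4.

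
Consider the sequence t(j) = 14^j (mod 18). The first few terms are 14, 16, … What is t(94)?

Listing terms: t(1) = 14,  t(2) = 16,  t(3) = 8,  t(4) = 4,  t(5) = 2,  t(6) = 10,  t(7) = 14.
The sequence repeats with period 6.
So t(94) = t(1 + ((94-1) mod 6)) = t(4) = 4.

4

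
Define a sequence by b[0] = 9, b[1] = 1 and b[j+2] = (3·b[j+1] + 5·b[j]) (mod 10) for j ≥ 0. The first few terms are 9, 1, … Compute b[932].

We have b[0] = 9; b[1] = 1; b[2] = 8; b[3] = 9; b[4] = 7; b[5] = 6; b[6] = 3; b[7] = 9; b[8] = 2; b[9] = 1; b[10] = 3; b[11] = 4; b[12] = 7; b[13] = 1; b[14] = 8.
Since (b[13], b[14]) = (b[1], b[2]) = (1, 8) (two consecutive terms determine the rest), the sequence is eventually periodic: after a pre-period of length 1 it cycles with period 12.
For j ≥ 1, b[j] depends only on (j - 1) mod 12. (932 - 1) mod 12 = 7, so b[932] = b[8] = 2.

2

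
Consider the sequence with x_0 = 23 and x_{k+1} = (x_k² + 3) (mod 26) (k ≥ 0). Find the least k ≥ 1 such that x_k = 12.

1

x_0 = 23, x_1 = 12, x_2 = 17, x_3 = 6, x_4 = 13, x_5 = 16, x_6 = 25, x_7 = 4, x_8 = 19, x_9 = 0, x_{10} = 3, x_{11} = 12.
Since x_{11} = x_1 = 12, the sequence is eventually periodic: after a pre-period of length 1 it cycles with period 10.
The value 12 first appears (with k ≥ 1) at x_1.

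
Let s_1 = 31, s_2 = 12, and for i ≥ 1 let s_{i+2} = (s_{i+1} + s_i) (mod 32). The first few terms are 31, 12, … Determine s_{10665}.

Computing terms: s_1 = 31, s_2 = 12, s_3 = 11, s_4 = 23, s_5 = 2, s_6 = 25, s_7 = 27, s_8 = 20, s_9 = 15, s_{10} = 3, s_{11} = 18, s_{12} = 21, s_{13} = 7, s_{14} = 28, s_{15} = 3, s_{16} = 31, s_{17} = 2, s_{18} = 1, s_{19} = 3, s_{20} = 4, s_{21} = 7, s_{22} = 11, s_{23} = 18, s_{24} = 29, s_{25} = 15, s_{26} = 12, s_{27} = 27, s_{28} = 7, s_{29} = 2, s_{30} = 9, s_{31} = 11, s_{32} = 20, s_{33} = 31, s_{34} = 19, s_{35} = 18, s_{36} = 5, s_{37} = 23, s_{38} = 28, s_{39} = 19, s_{40} = 15, s_{41} = 2, s_{42} = 17, s_{43} = 19, s_{44} = 4, s_{45} = 23, s_{46} = 27, s_{47} = 18, s_{48} = 13, s_{49} = 31, s_{50} = 12.
Since (s_{49}, s_{50}) = (s_1, s_2) = (31, 12) (two consecutive terms determine the rest), the sequence is periodic with period 48.
(10665 - 1) mod 48 = 8, so s_{10665} = s_9 = 15.

15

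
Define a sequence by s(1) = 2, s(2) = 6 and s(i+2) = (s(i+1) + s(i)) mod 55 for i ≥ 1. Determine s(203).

Listing terms: s(1) = 2,  s(2) = 6,  s(3) = 8,  s(4) = 14,  s(5) = 22,  s(6) = 36,  s(7) = 3,  s(8) = 39,  s(9) = 42,  s(10) = 26,  s(11) = 13,  s(12) = 39,  s(13) = 52,  s(14) = 36,  s(15) = 33,  s(16) = 14,  s(17) = 47,  s(18) = 6,  s(19) = 53,  s(20) = 4,  s(21) = 2,  s(22) = 6.
Since (s(21), s(22)) = (s(1), s(2)) = (2, 6) (two consecutive terms determine the rest), the sequence is periodic with period 20.
(203 - 1) mod 20 = 2, so s(203) = s(3) = 8.

8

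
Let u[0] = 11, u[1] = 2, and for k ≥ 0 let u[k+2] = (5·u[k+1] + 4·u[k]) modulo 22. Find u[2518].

20

Computing terms: u[0] = 11, u[1] = 2, u[2] = 10, u[3] = 14, u[4] = 0, u[5] = 12, u[6] = 16, u[7] = 18, u[8] = 0, u[9] = 6, u[10] = 8, u[11] = 20, u[12] = 0, u[13] = 14, u[14] = 4, u[15] = 10, u[16] = 0, u[17] = 18, u[18] = 2, u[19] = 16, u[20] = 0, u[21] = 20, u[22] = 12, u[23] = 8, u[24] = 0, u[25] = 10, u[26] = 6, u[27] = 4, u[28] = 0, u[29] = 16, u[30] = 14, u[31] = 2, u[32] = 0, u[33] = 8, u[34] = 18, u[35] = 12, u[36] = 0, u[37] = 4, u[38] = 20, u[39] = 6, u[40] = 0, u[41] = 2, u[42] = 10.
Since (u[41], u[42]) = (u[1], u[2]) = (2, 10) (two consecutive terms determine the rest), the sequence is eventually periodic: after a pre-period of length 1 it cycles with period 40.
For k ≥ 1, u[k] depends only on (k - 1) mod 40. (2518 - 1) mod 40 = 37, so u[2518] = u[38] = 20.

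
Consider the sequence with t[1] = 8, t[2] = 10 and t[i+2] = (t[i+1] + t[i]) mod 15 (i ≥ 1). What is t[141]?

13

Listing terms: t[1] = 8; t[2] = 10; t[3] = 3; t[4] = 13; t[5] = 1; t[6] = 14; t[7] = 0; t[8] = 14; t[9] = 14; t[10] = 13; t[11] = 12; t[12] = 10; t[13] = 7; t[14] = 2; t[15] = 9; t[16] = 11; t[17] = 5; t[18] = 1; t[19] = 6; t[20] = 7; t[21] = 13; t[22] = 5; t[23] = 3; t[24] = 8; t[25] = 11; t[26] = 4; t[27] = 0; t[28] = 4; t[29] = 4; t[30] = 8; t[31] = 12; t[32] = 5; t[33] = 2; t[34] = 7; t[35] = 9; t[36] = 1; t[37] = 10; t[38] = 11; t[39] = 6; t[40] = 2; t[41] = 8; t[42] = 10.
Since (t[41], t[42]) = (t[1], t[2]) = (8, 10) (two consecutive terms determine the rest), the sequence is periodic with period 40.
So t[141] = t[1 + ((141-1) mod 40)] = t[21] = 13.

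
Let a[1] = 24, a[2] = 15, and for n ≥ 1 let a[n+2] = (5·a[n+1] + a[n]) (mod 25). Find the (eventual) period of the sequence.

We have a[1] = 24, a[2] = 15, a[3] = 24, a[4] = 10, a[5] = 24, a[6] = 5, a[7] = 24, a[8] = 0, a[9] = 24, a[10] = 20, a[11] = 24, a[12] = 15.
The sequence repeats with period 10.

10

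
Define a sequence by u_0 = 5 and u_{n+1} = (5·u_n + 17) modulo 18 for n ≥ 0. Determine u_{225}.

Listing terms: u_0 = 5,  u_1 = 6,  u_2 = 11,  u_3 = 0,  u_4 = 17,  u_5 = 12,  u_6 = 5.
The sequence repeats with period 6.
So u_{225} = u_{0 + ((225-0) mod 6)} = u_3 = 0.

0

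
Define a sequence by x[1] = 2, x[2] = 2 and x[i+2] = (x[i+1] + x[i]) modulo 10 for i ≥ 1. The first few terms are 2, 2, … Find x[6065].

0

x[1] = 2; x[2] = 2; x[3] = 4; x[4] = 6; x[5] = 0; x[6] = 6; x[7] = 6; x[8] = 2; x[9] = 8; x[10] = 0; x[11] = 8; x[12] = 8; x[13] = 6; x[14] = 4; x[15] = 0; x[16] = 4; x[17] = 4; x[18] = 8; x[19] = 2; x[20] = 0; x[21] = 2; x[22] = 2.
Since (x[21], x[22]) = (x[1], x[2]) = (2, 2) (two consecutive terms determine the rest), the sequence is periodic with period 20.
(6065 - 1) mod 20 = 4, so x[6065] = x[5] = 0.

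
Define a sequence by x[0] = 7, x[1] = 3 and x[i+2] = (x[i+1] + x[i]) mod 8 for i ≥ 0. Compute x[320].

We have x[0] = 7; x[1] = 3; x[2] = 2; x[3] = 5; x[4] = 7; x[5] = 4; x[6] = 3; x[7] = 7; x[8] = 2; x[9] = 1; x[10] = 3; x[11] = 4; x[12] = 7; x[13] = 3.
The sequence repeats with period 12.
(320 - 0) mod 12 = 8, so x[320] = x[8] = 2.

2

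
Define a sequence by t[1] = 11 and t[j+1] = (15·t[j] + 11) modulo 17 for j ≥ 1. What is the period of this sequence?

Computing terms: t[1] = 11, t[2] = 6, t[3] = 16, t[4] = 13, t[5] = 2, t[6] = 7, t[7] = 14, t[8] = 0, t[9] = 11.
Since t[9] = t[1] = 11, the sequence is periodic with period 8.

8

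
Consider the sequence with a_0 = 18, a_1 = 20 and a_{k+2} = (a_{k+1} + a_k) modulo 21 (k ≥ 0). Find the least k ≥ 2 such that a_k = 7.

5

Listing terms: a_0 = 18,  a_1 = 20,  a_2 = 17,  a_3 = 16,  a_4 = 12,  a_5 = 7,  a_6 = 19,  a_7 = 5,  a_8 = 3,  a_9 = 8,  a_{10} = 11,  a_{11} = 19,  a_{12} = 9,  a_{13} = 7,  a_{14} = 16,  a_{15} = 2,  a_{16} = 18,  a_{17} = 20.
The sequence repeats with period 16.
The value 7 first appears (with k ≥ 2) at a_5.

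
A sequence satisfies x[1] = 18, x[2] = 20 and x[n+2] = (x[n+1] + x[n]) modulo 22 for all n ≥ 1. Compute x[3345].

8

We have x[1] = 18,  x[2] = 20,  x[3] = 16,  x[4] = 14,  x[5] = 8,  x[6] = 0,  x[7] = 8,  x[8] = 8,  x[9] = 16,  x[10] = 2,  x[11] = 18,  x[12] = 20.
Since (x[11], x[12]) = (x[1], x[2]) = (18, 20) (two consecutive terms determine the rest), the sequence is periodic with period 10.
So x[3345] = x[1 + ((3345-1) mod 10)] = x[5] = 8.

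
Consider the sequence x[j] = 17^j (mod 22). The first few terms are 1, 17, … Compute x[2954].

9

x[0] = 1,  x[1] = 17,  x[2] = 3,  x[3] = 7,  x[4] = 9,  x[5] = 21,  x[6] = 5,  x[7] = 19,  x[8] = 15,  x[9] = 13,  x[10] = 1.
The sequence repeats with period 10.
(2954 - 0) mod 10 = 4, so x[2954] = x[4] = 9.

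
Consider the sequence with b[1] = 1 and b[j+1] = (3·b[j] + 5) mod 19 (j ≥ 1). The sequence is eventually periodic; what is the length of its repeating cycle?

Computing terms: b[1] = 1,  b[2] = 8,  b[3] = 10,  b[4] = 16,  b[5] = 15,  b[6] = 12,  b[7] = 3,  b[8] = 14,  b[9] = 9,  b[10] = 13,  b[11] = 6,  b[12] = 4,  b[13] = 17,  b[14] = 18,  b[15] = 2,  b[16] = 11,  b[17] = 0,  b[18] = 5,  b[19] = 1.
The sequence repeats with period 18.

18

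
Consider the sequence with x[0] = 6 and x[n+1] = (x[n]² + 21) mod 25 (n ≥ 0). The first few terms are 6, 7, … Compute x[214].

Computing terms: x[0] = 6,  x[1] = 7,  x[2] = 20,  x[3] = 21,  x[4] = 12,  x[5] = 15,  x[6] = 21.
Since x[6] = x[3] = 21, the sequence is eventually periodic: after a pre-period of length 3 it cycles with period 3.
For n ≥ 3, x[n] depends only on (n - 3) mod 3. (214 - 3) mod 3 = 1, so x[214] = x[4] = 12.

12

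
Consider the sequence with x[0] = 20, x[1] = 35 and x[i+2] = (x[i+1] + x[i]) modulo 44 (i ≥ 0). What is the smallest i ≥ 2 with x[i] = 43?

We have x[0] = 20; x[1] = 35; x[2] = 11; x[3] = 2; x[4] = 13; x[5] = 15; x[6] = 28; x[7] = 43; x[8] = 27; x[9] = 26; x[10] = 9; x[11] = 35; x[12] = 0; x[13] = 35; x[14] = 35; x[15] = 26; x[16] = 17; x[17] = 43; x[18] = 16; x[19] = 15; x[20] = 31; x[21] = 2; x[22] = 33; x[23] = 35; x[24] = 24; x[25] = 15; x[26] = 39; x[27] = 10; x[28] = 5; x[29] = 15; x[30] = 20; x[31] = 35.
The sequence repeats with period 30.
The value 43 first appears (with i ≥ 2) at x[7].

7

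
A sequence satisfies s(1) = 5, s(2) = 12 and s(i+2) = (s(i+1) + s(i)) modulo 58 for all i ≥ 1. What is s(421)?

5

s(1) = 5; s(2) = 12; s(3) = 17; s(4) = 29; s(5) = 46; s(6) = 17; s(7) = 5; s(8) = 22; s(9) = 27; s(10) = 49; s(11) = 18; s(12) = 9; s(13) = 27; s(14) = 36; s(15) = 5; s(16) = 41; s(17) = 46; s(18) = 29; s(19) = 17; s(20) = 46; s(21) = 5; s(22) = 51; s(23) = 56; s(24) = 49; s(25) = 47; s(26) = 38; s(27) = 27; s(28) = 7; s(29) = 34; s(30) = 41; s(31) = 17; s(32) = 0; s(33) = 17; s(34) = 17; s(35) = 34; s(36) = 51; s(37) = 27; s(38) = 20; s(39) = 47; s(40) = 9; s(41) = 56; s(42) = 7; s(43) = 5; s(44) = 12.
The sequence repeats with period 42.
(421 - 1) mod 42 = 0, so s(421) = s(1) = 5.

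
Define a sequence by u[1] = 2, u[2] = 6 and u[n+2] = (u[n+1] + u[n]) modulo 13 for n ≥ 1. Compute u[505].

2

Computing terms: u[1] = 2,  u[2] = 6,  u[3] = 8,  u[4] = 1,  u[5] = 9,  u[6] = 10,  u[7] = 6,  u[8] = 3,  u[9] = 9,  u[10] = 12,  u[11] = 8,  u[12] = 7,  u[13] = 2,  u[14] = 9,  u[15] = 11,  u[16] = 7,  u[17] = 5,  u[18] = 12,  u[19] = 4,  u[20] = 3,  u[21] = 7,  u[22] = 10,  u[23] = 4,  u[24] = 1,  u[25] = 5,  u[26] = 6,  u[27] = 11,  u[28] = 4,  u[29] = 2,  u[30] = 6.
The sequence repeats with period 28.
So u[505] = u[1 + ((505-1) mod 28)] = u[1] = 2.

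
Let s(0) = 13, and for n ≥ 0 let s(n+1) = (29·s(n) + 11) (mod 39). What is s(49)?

37

Listing terms: s(0) = 13,  s(1) = 37,  s(2) = 31,  s(3) = 13.
Since s(3) = s(0) = 13, the sequence is periodic with period 3.
(49 - 0) mod 3 = 1, so s(49) = s(1) = 37.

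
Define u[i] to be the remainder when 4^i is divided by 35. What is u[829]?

We have u[1] = 4; u[2] = 16; u[3] = 29; u[4] = 11; u[5] = 9; u[6] = 1; u[7] = 4.
Since u[7] = u[1] = 4, the sequence is periodic with period 6.
So u[829] = u[1 + ((829-1) mod 6)] = u[1] = 4.

4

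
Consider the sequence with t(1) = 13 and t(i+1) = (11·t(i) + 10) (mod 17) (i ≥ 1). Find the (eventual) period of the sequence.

Computing terms: t(1) = 13, t(2) = 0, t(3) = 10, t(4) = 1, t(5) = 4, t(6) = 3, t(7) = 9, t(8) = 7, t(9) = 2, t(10) = 15, t(11) = 5, t(12) = 14, t(13) = 11, t(14) = 12, t(15) = 6, t(16) = 8, t(17) = 13.
Since t(17) = t(1) = 13, the sequence is periodic with period 16.

16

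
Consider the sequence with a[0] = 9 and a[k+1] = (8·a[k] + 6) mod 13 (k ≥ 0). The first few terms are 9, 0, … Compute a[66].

a[0] = 9; a[1] = 0; a[2] = 6; a[3] = 2; a[4] = 9.
Since a[4] = a[0] = 9, the sequence is periodic with period 4.
So a[66] = a[0 + ((66-0) mod 4)] = a[2] = 6.

6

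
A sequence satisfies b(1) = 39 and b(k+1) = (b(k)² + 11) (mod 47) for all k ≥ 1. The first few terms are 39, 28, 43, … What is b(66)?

Listing terms: b(1) = 39, b(2) = 28, b(3) = 43, b(4) = 27, b(5) = 35, b(6) = 14, b(7) = 19, b(8) = 43.
Since b(8) = b(3) = 43, the sequence is eventually periodic: after a pre-period of length 2 it cycles with period 5.
For k ≥ 3, b(k) depends only on (k - 3) mod 5. (66 - 3) mod 5 = 3, so b(66) = b(6) = 14.

14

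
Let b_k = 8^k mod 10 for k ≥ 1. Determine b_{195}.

2

Listing terms: b_1 = 8,  b_2 = 4,  b_3 = 2,  b_4 = 6,  b_5 = 8.
Since b_5 = b_1 = 8, the sequence is periodic with period 4.
So b_{195} = b_{1 + ((195-1) mod 4)} = b_3 = 2.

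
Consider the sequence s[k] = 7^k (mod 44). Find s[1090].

We have s[0] = 1, s[1] = 7, s[2] = 5, s[3] = 35, s[4] = 25, s[5] = 43, s[6] = 37, s[7] = 39, s[8] = 9, s[9] = 19, s[10] = 1.
Since s[10] = s[0] = 1, the sequence is periodic with period 10.
So s[1090] = s[0 + ((1090-0) mod 10)] = s[0] = 1.

1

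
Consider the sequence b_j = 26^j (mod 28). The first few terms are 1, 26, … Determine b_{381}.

We have b_0 = 1, b_1 = 26, b_2 = 4, b_3 = 20, b_4 = 16, b_5 = 24, b_6 = 8, b_7 = 12, b_8 = 4.
Since b_8 = b_2 = 4, the sequence is eventually periodic: after a pre-period of length 2 it cycles with period 6.
For j ≥ 2, b_j depends only on (j - 2) mod 6. (381 - 2) mod 6 = 1, so b_{381} = b_3 = 20.

20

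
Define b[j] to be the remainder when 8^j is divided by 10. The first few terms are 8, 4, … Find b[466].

Computing terms: b[1] = 8, b[2] = 4, b[3] = 2, b[4] = 6, b[5] = 8.
The sequence repeats with period 4.
So b[466] = b[1 + ((466-1) mod 4)] = b[2] = 4.

4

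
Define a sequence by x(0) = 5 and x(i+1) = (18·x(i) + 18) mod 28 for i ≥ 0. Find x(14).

2

x(0) = 5; x(1) = 24; x(2) = 2; x(3) = 26; x(4) = 10; x(5) = 2.
Since x(5) = x(2) = 2, the sequence is eventually periodic: after a pre-period of length 2 it cycles with period 3.
For i ≥ 2, x(i) depends only on (i - 2) mod 3. (14 - 2) mod 3 = 0, so x(14) = x(2) = 2.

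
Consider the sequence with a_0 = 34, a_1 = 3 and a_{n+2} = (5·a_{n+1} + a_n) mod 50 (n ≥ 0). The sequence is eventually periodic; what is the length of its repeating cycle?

Computing terms: a_0 = 34; a_1 = 3; a_2 = 49; a_3 = 48; a_4 = 39; a_5 = 43; a_6 = 4; a_7 = 13; a_8 = 19; a_9 = 8; a_{10} = 9; a_{11} = 3; a_{12} = 24; a_{13} = 23; a_{14} = 39; a_{15} = 18; a_{16} = 29; a_{17} = 13; a_{18} = 44; a_{19} = 33; a_{20} = 9; a_{21} = 28; a_{22} = 49; a_{23} = 23; a_{24} = 14; a_{25} = 43; a_{26} = 29; a_{27} = 38; a_{28} = 19; a_{29} = 33; a_{30} = 34; a_{31} = 3.
The sequence repeats with period 30.

30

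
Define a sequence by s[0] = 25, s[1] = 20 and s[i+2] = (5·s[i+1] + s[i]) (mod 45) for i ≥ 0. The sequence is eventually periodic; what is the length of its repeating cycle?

8

s[0] = 25; s[1] = 20; s[2] = 35; s[3] = 15; s[4] = 20; s[5] = 25; s[6] = 10; s[7] = 30; s[8] = 25; s[9] = 20.
The sequence repeats with period 8.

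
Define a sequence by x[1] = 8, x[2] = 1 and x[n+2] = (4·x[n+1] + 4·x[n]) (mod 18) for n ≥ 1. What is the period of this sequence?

24

We have x[1] = 8, x[2] = 1, x[3] = 0, x[4] = 4, x[5] = 16, x[6] = 8, x[7] = 6, x[8] = 2, x[9] = 14, x[10] = 10, x[11] = 6, x[12] = 10, x[13] = 10, x[14] = 8, x[15] = 0, x[16] = 14, x[17] = 2, x[18] = 10, x[19] = 12, x[20] = 16, x[21] = 4, x[22] = 8, x[23] = 12, x[24] = 8, x[25] = 8, x[26] = 10, x[27] = 0, x[28] = 4.
Since (x[27], x[28]) = (x[3], x[4]) = (0, 4) (two consecutive terms determine the rest), the sequence is eventually periodic: after a pre-period of length 2 it cycles with period 24.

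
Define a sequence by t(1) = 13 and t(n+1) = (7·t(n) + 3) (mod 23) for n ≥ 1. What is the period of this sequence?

Listing terms: t(1) = 13, t(2) = 2, t(3) = 17, t(4) = 7, t(5) = 6, t(6) = 22, t(7) = 19, t(8) = 21, t(9) = 12, t(10) = 18, t(11) = 14, t(12) = 9, t(13) = 20, t(14) = 5, t(15) = 15, t(16) = 16, t(17) = 0, t(18) = 3, t(19) = 1, t(20) = 10, t(21) = 4, t(22) = 8, t(23) = 13.
Since t(23) = t(1) = 13, the sequence is periodic with period 22.

22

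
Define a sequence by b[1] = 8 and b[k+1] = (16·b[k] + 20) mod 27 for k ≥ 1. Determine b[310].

14

Listing terms: b[1] = 8,  b[2] = 13,  b[3] = 12,  b[4] = 23,  b[5] = 10,  b[6] = 18,  b[7] = 11,  b[8] = 7,  b[9] = 24,  b[10] = 26,  b[11] = 4,  b[12] = 3,  b[13] = 14,  b[14] = 1,  b[15] = 9,  b[16] = 2,  b[17] = 25,  b[18] = 15,  b[19] = 17,  b[20] = 22,  b[21] = 21,  b[22] = 5,  b[23] = 19,  b[24] = 0,  b[25] = 20,  b[26] = 16,  b[27] = 6,  b[28] = 8.
The sequence repeats with period 27.
So b[310] = b[1 + ((310-1) mod 27)] = b[13] = 14.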